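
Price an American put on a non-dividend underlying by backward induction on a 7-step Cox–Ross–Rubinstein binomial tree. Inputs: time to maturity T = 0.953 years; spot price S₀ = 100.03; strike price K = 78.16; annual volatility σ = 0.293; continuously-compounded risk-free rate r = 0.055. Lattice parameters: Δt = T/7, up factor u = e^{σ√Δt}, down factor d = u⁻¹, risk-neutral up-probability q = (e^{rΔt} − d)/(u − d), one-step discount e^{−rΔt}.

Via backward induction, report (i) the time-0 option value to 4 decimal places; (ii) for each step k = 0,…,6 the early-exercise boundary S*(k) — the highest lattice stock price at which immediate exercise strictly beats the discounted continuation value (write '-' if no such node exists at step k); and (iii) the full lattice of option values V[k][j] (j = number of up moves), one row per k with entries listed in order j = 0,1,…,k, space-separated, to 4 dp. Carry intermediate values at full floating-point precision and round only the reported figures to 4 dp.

price = 2.1035
boundary = - - - - - 58.2603 64.9119
tree:
2.1035
3.5017 0.7787
5.6958 1.4260 0.1626
9.0009 2.5751 0.3328 0.0000
13.7099 4.5678 0.6810 0.0000 0.0000
19.8997 7.9107 1.3937 0.0000 0.0000 0.0000
25.8697 13.2481 2.8522 0.0000 0.0000 0.0000 0.0000
31.2279 19.8997 5.8371 0.0000 0.0000 0.0000 0.0000 0.0000

Δt=0.13614  u=1.11417  d=0.89753  q=0.50769  discount=0.99254
step 7 (expiry): payoffs max(K−S,0) = 31.2279 19.8997 5.8371 0.0000 0.0000 0.0000 0.0000 0.0000
step 6: (k=6,j=0): S=52.2903, (K−S)⁺=25.8697, hold=25.2866 ⇒ V=25.8697 exercise | (k=6,j=1): S=64.9119, (K−S)⁺=13.2481, hold=12.6650 ⇒ V=13.2481 exercise | (k=6,j=2): S=80.5800, (K−S)⁺=0.0000, hold=2.8522 ⇒ V=2.8522 continue | (k=6,j=3): S=100.0300, (K−S)⁺=0.0000, hold=0.0000 ⇒ V=0.0000 continue | (k=6,j=4): S=124.1747, (K−S)⁺=0.0000, hold=0.0000 ⇒ V=0.0000 continue | (k=6,j=5): S=154.1474, (K−S)⁺=0.0000, hold=0.0000 ⇒ V=0.0000 continue | (k=6,j=6): S=191.3547, (K−S)⁺=0.0000, hold=0.0000 ⇒ V=0.0000 continue  boundary S*=64.9119
step 5: (k=5,j=0): S=58.2603, (K−S)⁺=19.8997, hold=19.3166 ⇒ V=19.8997 exercise | (k=5,j=1): S=72.3229, (K−S)⁺=5.8371, hold=7.9107 ⇒ V=7.9107 continue | (k=5,j=2): S=89.7798, (K−S)⁺=0.0000, hold=1.3937 ⇒ V=1.3937 continue | (k=5,j=3): S=111.4504, (K−S)⁺=0.0000, hold=0.0000 ⇒ V=0.0000 continue | (k=5,j=4): S=138.3518, (K−S)⁺=0.0000, hold=0.0000 ⇒ V=0.0000 continue | (k=5,j=5): S=171.7464, (K−S)⁺=0.0000, hold=0.0000 ⇒ V=0.0000 continue  boundary S*=58.2603
step 4: (k=4,j=0): S=64.9119, (K−S)⁺=13.2481, hold=13.7099 ⇒ V=13.7099 continue | (k=4,j=1): S=80.5800, (K−S)⁺=0.0000, hold=4.5678 ⇒ V=4.5678 continue | (k=4,j=2): S=100.0300, (K−S)⁺=0.0000, hold=0.6810 ⇒ V=0.6810 continue | (k=4,j=3): S=124.1747, (K−S)⁺=0.0000, hold=0.0000 ⇒ V=0.0000 continue | (k=4,j=4): S=154.1474, (K−S)⁺=0.0000, hold=0.0000 ⇒ V=0.0000 continue  boundary S*=-
step 3: (k=3,j=0): S=72.3229, (K−S)⁺=5.8371, hold=9.0009 ⇒ V=9.0009 continue | (k=3,j=1): S=89.7798, (K−S)⁺=0.0000, hold=2.5751 ⇒ V=2.5751 continue | (k=3,j=2): S=111.4504, (K−S)⁺=0.0000, hold=0.3328 ⇒ V=0.3328 continue | (k=3,j=3): S=138.3518, (K−S)⁺=0.0000, hold=0.0000 ⇒ V=0.0000 continue  boundary S*=-
step 2: (k=2,j=0): S=80.5800, (K−S)⁺=0.0000, hold=5.6958 ⇒ V=5.6958 continue | (k=2,j=1): S=100.0300, (K−S)⁺=0.0000, hold=1.4260 ⇒ V=1.4260 continue | (k=2,j=2): S=124.1747, (K−S)⁺=0.0000, hold=0.1626 ⇒ V=0.1626 continue  boundary S*=-
step 1: (k=1,j=0): S=89.7798, (K−S)⁺=0.0000, hold=3.5017 ⇒ V=3.5017 continue | (k=1,j=1): S=111.4504, (K−S)⁺=0.0000, hold=0.7787 ⇒ V=0.7787 continue  boundary S*=-
step 0: (k=0,j=0): S=100.0300, (K−S)⁺=0.0000, hold=2.1035 ⇒ V=2.1035 continue  boundary S*=-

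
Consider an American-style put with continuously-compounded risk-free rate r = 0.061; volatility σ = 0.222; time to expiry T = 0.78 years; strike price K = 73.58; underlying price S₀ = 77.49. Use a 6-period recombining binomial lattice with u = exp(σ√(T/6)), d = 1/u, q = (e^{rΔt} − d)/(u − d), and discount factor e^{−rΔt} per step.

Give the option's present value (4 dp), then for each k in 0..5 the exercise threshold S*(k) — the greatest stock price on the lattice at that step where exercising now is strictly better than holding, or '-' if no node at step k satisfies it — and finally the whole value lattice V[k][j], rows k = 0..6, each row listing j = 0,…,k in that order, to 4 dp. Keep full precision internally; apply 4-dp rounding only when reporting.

price = 3.1171
boundary = - - - 60.9479 56.2596 60.9479
tree:
3.1171
5.1585 1.3514
8.2477 2.4930 0.3580
12.6321 4.4786 0.7673 0.0000
17.3204 7.7462 1.6445 0.0000 0.0000
21.6481 12.6321 3.5243 0.0000 0.0000 0.0000
25.6429 17.3204 7.5531 0.0000 0.0000 0.0000 0.0000

Δt=0.13000, u=1.08333, d=0.92308, q=0.52968, disc=e^(-rΔt)=0.99210
k=6 terminal: V=max(K-S,0) → 25.6429 17.3204 7.5531 0.0000 0.0000 0.0000 0.0000
k=5: j=0 S=51.9319 intr=21.6481 cont=21.0669 V=21.6481[EX]; j=1 S=60.9479 intr=12.6321 cont=12.0509 V=12.6321[EX]; j=2 S=71.5292 intr=2.0508 cont=3.5243 V=3.5243[hold]; j=3 S=83.9475 intr=0.0000 cont=0.0000 V=0.0000[hold]; j=4 S=98.5219 intr=0.0000 cont=0.0000 V=0.0000[hold]; j=5 S=115.6265 intr=0.0000 cont=0.0000 V=0.0000[hold]  S*(5)=60.9479
k=4: j=0 S=56.2596 intr=17.3204 cont=16.7393 V=17.3204[EX]; j=1 S=66.0269 intr=7.5531 cont=7.7462 V=7.7462[hold]; j=2 S=77.4900 intr=0.0000 cont=1.6445 V=1.6445[hold]; j=3 S=90.9432 intr=0.0000 cont=0.0000 V=0.0000[hold]; j=4 S=106.7321 intr=0.0000 cont=0.0000 V=0.0000[hold]  S*(4)=56.2596
k=3: j=0 S=60.9479 intr=12.6321 cont=12.1524 V=12.6321[EX]; j=1 S=71.5292 intr=2.0508 cont=4.4786 V=4.4786[hold]; j=2 S=83.9475 intr=0.0000 cont=0.7673 V=0.7673[hold]; j=3 S=98.5219 intr=0.0000 cont=0.0000 V=0.0000[hold]  S*(3)=60.9479
k=2: j=0 S=66.0269 intr=7.5531 cont=8.2477 V=8.2477[hold]; j=1 S=77.4900 intr=0.0000 cont=2.4930 V=2.4930[hold]; j=2 S=90.9432 intr=0.0000 cont=0.3580 V=0.3580[hold]  S*(2)=-
k=1: j=0 S=71.5292 intr=2.0508 cont=5.1585 V=5.1585[hold]; j=1 S=83.9475 intr=0.0000 cont=1.3514 V=1.3514[hold]  S*(1)=-
k=0: j=0 S=77.4900 intr=0.0000 cont=3.1171 V=3.1171[hold]  S*(0)=-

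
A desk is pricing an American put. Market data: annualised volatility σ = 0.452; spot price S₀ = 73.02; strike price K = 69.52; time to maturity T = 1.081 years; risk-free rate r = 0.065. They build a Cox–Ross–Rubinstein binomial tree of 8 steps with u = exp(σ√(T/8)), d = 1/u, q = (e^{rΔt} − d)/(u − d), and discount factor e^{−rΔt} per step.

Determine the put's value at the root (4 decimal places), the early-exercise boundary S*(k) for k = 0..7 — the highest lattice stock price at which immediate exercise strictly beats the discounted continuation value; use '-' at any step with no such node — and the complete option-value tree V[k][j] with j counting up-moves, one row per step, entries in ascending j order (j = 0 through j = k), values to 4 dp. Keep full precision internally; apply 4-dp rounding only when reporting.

Δt=0.13512, u=1.18075, d=0.84692, q=0.48498, disc=e^(-rΔt)=0.99126
k=8 terminal: V=max(K-S,0) → 50.1928 42.5744 31.9531 17.1450 0.0000 0.0000 0.0000 0.0000 0.0000
k=7: j=0 S=22.8207 intr=46.6993 cont=46.0914 V=46.6993[EX]; j=1 S=31.8161 intr=37.7039 cont=37.0960 V=37.7039[EX]; j=2 S=44.3573 intr=25.1627 cont=24.5548 V=25.1627[EX]; j=3 S=61.8419 intr=7.6781 cont=8.7528 V=8.7528[hold]; j=4 S=86.2186 intr=0.0000 cont=0.0000 V=0.0000[hold]; j=5 S=120.2040 intr=0.0000 cont=0.0000 V=0.0000[hold]; j=6 S=167.5857 intr=0.0000 cont=0.0000 V=0.0000[hold]; j=7 S=233.6442 intr=0.0000 cont=0.0000 V=0.0000[hold]  S*(7)=44.3573
k=6: j=0 S=26.9456 intr=42.5744 cont=41.9665 V=42.5744[EX]; j=1 S=37.5669 intr=31.9531 cont=31.3451 V=31.9531[EX]; j=2 S=52.3750 intr=17.1450 cont=17.0537 V=17.1450[EX]; j=3 S=73.0200 intr=0.0000 cont=4.4684 V=4.4684[hold]; j=4 S=101.8028 intr=0.0000 cont=0.0000 V=0.0000[hold]; j=5 S=141.9312 intr=0.0000 cont=0.0000 V=0.0000[hold]; j=6 S=197.8773 intr=0.0000 cont=0.0000 V=0.0000[hold]  S*(6)=52.3750
k=5: j=0 S=31.8161 intr=37.7039 cont=37.0960 V=37.7039[EX]; j=1 S=44.3573 intr=25.1627 cont=24.5548 V=25.1627[EX]; j=2 S=61.8419 intr=7.6781 cont=10.9009 V=10.9009[hold]; j=3 S=86.2186 intr=0.0000 cont=2.2812 V=2.2812[hold]; j=4 S=120.2040 intr=0.0000 cont=0.0000 V=0.0000[hold]; j=5 S=167.5857 intr=0.0000 cont=0.0000 V=0.0000[hold]  S*(5)=44.3573
k=4: j=0 S=37.5669 intr=31.9531 cont=31.3451 V=31.9531[EX]; j=1 S=52.3750 intr=17.1450 cont=18.0864 V=18.0864[hold]; j=2 S=73.0200 intr=0.0000 cont=6.6617 V=6.6617[hold]; j=3 S=101.8028 intr=0.0000 cont=1.1646 V=1.1646[hold]; j=4 S=141.9312 intr=0.0000 cont=0.0000 V=0.0000[hold]  S*(4)=37.5669
k=3: j=0 S=44.3573 intr=25.1627 cont=25.0074 V=25.1627[EX]; j=1 S=61.8419 intr=7.6781 cont=12.4359 V=12.4359[hold]; j=2 S=86.2186 intr=0.0000 cont=3.9608 V=3.9608[hold]; j=3 S=120.2040 intr=0.0000 cont=0.5945 V=0.5945[hold]  S*(3)=44.3573
k=2: j=0 S=52.3750 intr=17.1450 cont=18.8244 V=18.8244[hold]; j=1 S=73.0200 intr=0.0000 cont=8.2528 V=8.2528[hold]; j=2 S=101.8028 intr=0.0000 cont=2.3078 V=2.3078[hold]  S*(2)=-
k=1: j=0 S=61.8419 intr=7.6781 cont=13.5776 V=13.5776[hold]; j=1 S=86.2186 intr=0.0000 cont=5.3227 V=5.3227[hold]  S*(1)=-
k=0: j=0 S=73.0200 intr=0.0000 cont=9.4904 V=9.4904[hold]  S*(0)=-

price = 9.4904
boundary = - - - 44.3573 37.5669 44.3573 52.3750 44.3573
tree:
9.4904
13.5776 5.3227
18.8244 8.2528 2.3078
25.1627 12.4359 3.9608 0.5945
31.9531 18.0864 6.6617 1.1646 0.0000
37.7039 25.1627 10.9009 2.2812 0.0000 0.0000
42.5744 31.9531 17.1450 4.4684 0.0000 0.0000 0.0000
46.6993 37.7039 25.1627 8.7528 0.0000 0.0000 0.0000 0.0000
50.1928 42.5744 31.9531 17.1450 0.0000 0.0000 0.0000 0.0000 0.0000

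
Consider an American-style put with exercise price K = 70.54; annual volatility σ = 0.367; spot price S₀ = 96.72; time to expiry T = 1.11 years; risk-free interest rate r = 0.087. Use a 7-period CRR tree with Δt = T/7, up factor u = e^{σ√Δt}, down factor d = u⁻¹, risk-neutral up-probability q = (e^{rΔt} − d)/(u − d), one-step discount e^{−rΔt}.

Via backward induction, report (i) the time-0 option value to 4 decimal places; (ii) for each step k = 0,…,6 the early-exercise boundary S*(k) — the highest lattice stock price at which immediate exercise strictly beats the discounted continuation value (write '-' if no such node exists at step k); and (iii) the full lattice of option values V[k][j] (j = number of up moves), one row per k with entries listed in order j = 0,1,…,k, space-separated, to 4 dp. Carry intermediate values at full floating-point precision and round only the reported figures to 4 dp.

price = 2.5338
boundary = - - - - 53.9063 46.5769 53.9063
tree:
2.5338
4.2380 0.9711
6.9147 1.7906 0.2130
10.9381 3.2507 0.4414 0.0000
16.6337 5.7826 0.9151 0.0000 0.0000
23.9631 10.0056 1.8969 0.0000 0.0000 0.0000
30.2960 16.6337 3.9321 0.0000 0.0000 0.0000 0.0000
35.7678 23.9631 8.1509 0.0000 0.0000 0.0000 0.0000 0.0000

Δt=0.15857, u=1.15736, d=0.86403, q=0.51089, disc=e^(-rΔt)=0.98630
k=7 terminal: V=max(K-S,0) → 35.7678 23.9631 8.1509 0.0000 0.0000 0.0000 0.0000 0.0000
k=6: j=0 S=40.2440 intr=30.2960 cont=29.3295 V=30.2960[EX]; j=1 S=53.9063 intr=16.6337 cont=15.6672 V=16.6337[EX]; j=2 S=72.2068 intr=0.0000 cont=3.9321 V=3.9321[hold]; j=3 S=96.7200 intr=0.0000 cont=0.0000 V=0.0000[hold]; j=4 S=129.5551 intr=0.0000 cont=0.0000 V=0.0000[hold]; j=5 S=173.5374 intr=0.0000 cont=0.0000 V=0.0000[hold]; j=6 S=232.4510 intr=0.0000 cont=0.0000 V=0.0000[hold]  S*(6)=53.9063
k=5: j=0 S=46.5769 intr=23.9631 cont=22.9966 V=23.9631[EX]; j=1 S=62.3891 intr=8.1509 cont=10.0056 V=10.0056[hold]; j=2 S=83.5694 intr=0.0000 cont=1.8969 V=1.8969[hold]; j=3 S=111.9400 intr=0.0000 cont=0.0000 V=0.0000[hold]; j=4 S=149.9422 intr=0.0000 cont=0.0000 V=0.0000[hold]; j=5 S=200.8455 intr=0.0000 cont=0.0000 V=0.0000[hold]  S*(5)=46.5769
k=4: j=0 S=53.9063 intr=16.6337 cont=16.6018 V=16.6337[EX]; j=1 S=72.2068 intr=0.0000 cont=5.7826 V=5.7826[hold]; j=2 S=96.7200 intr=0.0000 cont=0.9151 V=0.9151[hold]; j=3 S=129.5551 intr=0.0000 cont=0.0000 V=0.0000[hold]; j=4 S=173.5374 intr=0.0000 cont=0.0000 V=0.0000[hold]  S*(4)=53.9063
k=3: j=0 S=62.3891 intr=8.1509 cont=10.9381 V=10.9381[hold]; j=1 S=83.5694 intr=0.0000 cont=3.2507 V=3.2507[hold]; j=2 S=111.9400 intr=0.0000 cont=0.4414 V=0.4414[hold]; j=3 S=149.9422 intr=0.0000 cont=0.0000 V=0.0000[hold]  S*(3)=-
k=2: j=0 S=72.2068 intr=0.0000 cont=6.9147 V=6.9147[hold]; j=1 S=96.7200 intr=0.0000 cont=1.7906 V=1.7906[hold]; j=2 S=129.5551 intr=0.0000 cont=0.2130 V=0.2130[hold]  S*(2)=-
k=1: j=0 S=83.5694 intr=0.0000 cont=4.2380 V=4.2380[hold]; j=1 S=111.9400 intr=0.0000 cont=0.9711 V=0.9711[hold]  S*(1)=-
k=0: j=0 S=96.7200 intr=0.0000 cont=2.5338 V=2.5338[hold]  S*(0)=-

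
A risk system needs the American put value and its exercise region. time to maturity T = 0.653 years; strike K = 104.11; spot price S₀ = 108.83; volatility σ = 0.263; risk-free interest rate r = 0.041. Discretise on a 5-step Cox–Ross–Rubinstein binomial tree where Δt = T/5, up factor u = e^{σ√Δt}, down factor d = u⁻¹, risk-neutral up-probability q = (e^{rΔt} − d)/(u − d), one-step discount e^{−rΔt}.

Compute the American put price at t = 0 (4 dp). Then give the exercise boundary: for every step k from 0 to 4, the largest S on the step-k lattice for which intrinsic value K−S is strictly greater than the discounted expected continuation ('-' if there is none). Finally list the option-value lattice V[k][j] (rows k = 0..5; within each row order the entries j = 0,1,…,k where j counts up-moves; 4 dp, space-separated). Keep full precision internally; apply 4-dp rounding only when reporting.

Δt=0.13060  u=1.09971  d=0.90933  q=0.50446  discount=0.99466
step 5 (expiry): payoffs max(K−S,0) = 36.4453 22.2792 5.1474 0.0000 0.0000 0.0000
step 4: (k=4,j=0): S=74.4114, (K−S)⁺=29.6986, hold=29.1427 ⇒ V=29.6986 exercise | (k=4,j=1): S=89.9899, (K−S)⁺=14.1201, hold=13.5641 ⇒ V=14.1201 exercise | (k=4,j=2): S=108.8300, (K−S)⁺=0.0000, hold=2.5371 ⇒ V=2.5371 continue | (k=4,j=3): S=131.6144, (K−S)⁺=0.0000, hold=0.0000 ⇒ V=0.0000 continue | (k=4,j=4): S=159.1688, (K−S)⁺=0.0000, hold=0.0000 ⇒ V=0.0000 continue  boundary S*=89.9899
step 3: (k=3,j=0): S=81.8308, (K−S)⁺=22.2792, hold=21.7233 ⇒ V=22.2792 exercise | (k=3,j=1): S=98.9626, (K−S)⁺=5.1474, hold=8.2327 ⇒ V=8.2327 continue | (k=3,j=2): S=119.6812, (K−S)⁺=0.0000, hold=1.2505 ⇒ V=1.2505 continue | (k=3,j=3): S=144.7374, (K−S)⁺=0.0000, hold=0.0000 ⇒ V=0.0000 continue  boundary S*=81.8308
step 2: (k=2,j=0): S=89.9899, (K−S)⁺=14.1201, hold=15.1122 ⇒ V=15.1122 continue | (k=2,j=1): S=108.8300, (K−S)⁺=0.0000, hold=4.6853 ⇒ V=4.6853 continue | (k=2,j=2): S=131.6144, (K−S)⁺=0.0000, hold=0.6164 ⇒ V=0.6164 continue  boundary S*=-
step 1: (k=1,j=0): S=98.9626, (K−S)⁺=5.1474, hold=9.7997 ⇒ V=9.7997 continue | (k=1,j=1): S=119.6812, (K−S)⁺=0.0000, hold=2.6187 ⇒ V=2.6187 continue  boundary S*=-
step 0: (k=0,j=0): S=108.8300, (K−S)⁺=0.0000, hold=6.1442 ⇒ V=6.1442 continue  boundary S*=-

price = 6.1442
boundary = - - - 81.8308 89.9899
tree:
6.1442
9.7997 2.6187
15.1122 4.6853 0.6164
22.2792 8.2327 1.2505 0.0000
29.6986 14.1201 2.5371 0.0000 0.0000
36.4453 22.2792 5.1474 0.0000 0.0000 0.0000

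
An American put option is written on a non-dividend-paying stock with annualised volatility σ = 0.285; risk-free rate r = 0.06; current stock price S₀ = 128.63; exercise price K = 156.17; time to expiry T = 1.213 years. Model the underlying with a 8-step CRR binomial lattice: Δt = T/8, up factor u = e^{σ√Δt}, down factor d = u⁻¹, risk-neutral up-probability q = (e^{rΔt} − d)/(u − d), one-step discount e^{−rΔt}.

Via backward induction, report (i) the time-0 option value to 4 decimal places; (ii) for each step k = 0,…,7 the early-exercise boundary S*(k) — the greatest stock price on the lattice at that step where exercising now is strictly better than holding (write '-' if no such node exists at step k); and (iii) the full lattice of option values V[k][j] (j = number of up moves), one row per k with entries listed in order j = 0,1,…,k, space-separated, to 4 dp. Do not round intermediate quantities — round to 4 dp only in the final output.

Δt=0.15163  u=1.11737  d=0.89496  q=0.51338  discount=0.99094
step 8 (expiry): payoffs max(K−S,0) = 103.2316 90.0757 73.6505 53.1434 27.5400 0.0000 0.0000 0.0000 0.0000
step 7: (k=7,j=0): S=59.1517, (K−S)⁺=97.0183, hold=95.6040 ⇒ V=97.0183 exercise | (k=7,j=1): S=73.8517, (K−S)⁺=82.3183, hold=80.9040 ⇒ V=82.3183 exercise | (k=7,j=2): S=92.2047, (K−S)⁺=63.9653, hold=62.5510 ⇒ V=63.9653 exercise | (k=7,j=3): S=115.1187, (K−S)⁺=41.0513, hold=39.6370 ⇒ V=41.0513 exercise | (k=7,j=4): S=143.7271, (K−S)⁺=12.4429, hold=13.2803 ⇒ V=13.2803 continue | (k=7,j=5): S=179.4450, (K−S)⁺=0.0000, hold=0.0000 ⇒ V=0.0000 continue | (k=7,j=6): S=224.0393, (K−S)⁺=0.0000, hold=0.0000 ⇒ V=0.0000 continue | (k=7,j=7): S=279.7158, (K−S)⁺=0.0000, hold=0.0000 ⇒ V=0.0000 continue  boundary S*=115.1187
step 6: (k=6,j=0): S=66.0943, (K−S)⁺=90.0757, hold=88.6614 ⇒ V=90.0757 exercise | (k=6,j=1): S=82.5195, (K−S)⁺=73.6505, hold=72.2362 ⇒ V=73.6505 exercise | (k=6,j=2): S=103.0266, (K−S)⁺=53.1434, hold=51.7291 ⇒ V=53.1434 exercise | (k=6,j=3): S=128.6300, (K−S)⁺=27.5400, hold=26.5517 ⇒ V=27.5400 exercise | (k=6,j=4): S=160.5961, (K−S)⁺=0.0000, hold=6.4040 ⇒ V=6.4040 continue | (k=6,j=5): S=200.5062, (K−S)⁺=0.0000, hold=0.0000 ⇒ V=0.0000 continue | (k=6,j=6): S=250.3345, (K−S)⁺=0.0000, hold=0.0000 ⇒ V=0.0000 continue  boundary S*=128.6300
step 5: (k=5,j=0): S=73.8517, (K−S)⁺=82.3183, hold=80.9040 ⇒ V=82.3183 exercise | (k=5,j=1): S=92.2047, (K−S)⁺=63.9653, hold=62.5510 ⇒ V=63.9653 exercise | (k=5,j=2): S=115.1187, (K−S)⁺=41.0513, hold=39.6370 ⇒ V=41.0513 exercise | (k=5,j=3): S=143.7271, (K−S)⁺=12.4429, hold=16.5381 ⇒ V=16.5381 continue | (k=5,j=4): S=179.4450, (K−S)⁺=0.0000, hold=3.0881 ⇒ V=3.0881 continue | (k=5,j=5): S=224.0393, (K−S)⁺=0.0000, hold=0.0000 ⇒ V=0.0000 continue  boundary S*=115.1187
step 4: (k=4,j=0): S=82.5195, (K−S)⁺=73.6505, hold=72.2362 ⇒ V=73.6505 exercise | (k=4,j=1): S=103.0266, (K−S)⁺=53.1434, hold=51.7291 ⇒ V=53.1434 exercise | (k=4,j=2): S=128.6300, (K−S)⁺=27.5400, hold=28.2090 ⇒ V=28.2090 continue | (k=4,j=3): S=160.5961, (K−S)⁺=0.0000, hold=9.5460 ⇒ V=9.5460 continue | (k=4,j=4): S=200.5062, (K−S)⁺=0.0000, hold=1.4891 ⇒ V=1.4891 continue  boundary S*=103.0266
step 3: (k=3,j=0): S=92.2047, (K−S)⁺=63.9653, hold=62.5510 ⇒ V=63.9653 exercise | (k=3,j=1): S=115.1187, (K−S)⁺=41.0513, hold=39.9773 ⇒ V=41.0513 exercise | (k=3,j=2): S=143.7271, (K−S)⁺=12.4429, hold=18.4592 ⇒ V=18.4592 continue | (k=3,j=3): S=179.4450, (K−S)⁺=0.0000, hold=5.3608 ⇒ V=5.3608 continue  boundary S*=115.1187
step 2: (k=2,j=0): S=103.0266, (K−S)⁺=53.1434, hold=51.7291 ⇒ V=53.1434 exercise | (k=2,j=1): S=128.6300, (K−S)⁺=27.5400, hold=29.1863 ⇒ V=29.1863 continue | (k=2,j=2): S=160.5961, (K−S)⁺=0.0000, hold=11.6285 ⇒ V=11.6285 continue  boundary S*=103.0266
step 1: (k=1,j=0): S=115.1187, (K−S)⁺=41.0513, hold=40.4745 ⇒ V=41.0513 exercise | (k=1,j=1): S=143.7271, (K−S)⁺=12.4429, hold=19.9899 ⇒ V=19.9899 continue  boundary S*=115.1187
step 0: (k=0,j=0): S=128.6300, (K−S)⁺=27.5400, hold=29.9650 ⇒ V=29.9650 continue  boundary S*=-

price = 29.9650
boundary = - 115.1187 103.0266 115.1187 103.0266 115.1187 128.6300 115.1187
tree:
29.9650
41.0513 19.9899
53.1434 29.1863 11.6285
63.9653 41.0513 18.4592 5.3608
73.6505 53.1434 28.2090 9.5460 1.4891
82.3183 63.9653 41.0513 16.5381 3.0881 0.0000
90.0757 73.6505 53.1434 27.5400 6.4040 0.0000 0.0000
97.0183 82.3183 63.9653 41.0513 13.2803 0.0000 0.0000 0.0000
103.2316 90.0757 73.6505 53.1434 27.5400 0.0000 0.0000 0.0000 0.0000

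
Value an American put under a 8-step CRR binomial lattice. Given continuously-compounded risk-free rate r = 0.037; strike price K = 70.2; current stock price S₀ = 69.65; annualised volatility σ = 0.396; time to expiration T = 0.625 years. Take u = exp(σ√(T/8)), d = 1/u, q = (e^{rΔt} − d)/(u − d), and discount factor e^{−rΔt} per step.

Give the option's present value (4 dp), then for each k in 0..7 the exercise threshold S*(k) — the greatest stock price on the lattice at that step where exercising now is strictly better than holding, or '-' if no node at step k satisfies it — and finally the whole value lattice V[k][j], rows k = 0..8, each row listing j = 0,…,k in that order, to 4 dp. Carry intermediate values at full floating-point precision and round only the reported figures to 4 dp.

price = 8.1220
boundary = - - - - 44.7343 49.9702 55.8189 62.3521
tree:
8.1220
11.4023 4.6930
15.4981 7.1282 2.1393
20.2913 10.5090 3.5866 0.6178
25.4657 14.9269 5.8881 1.1681 0.0381
30.1529 20.2298 9.3942 2.2064 0.0743 0.0000
34.3490 25.4657 14.3811 4.1634 0.1448 0.0000 0.0000
38.1055 30.1529 20.2298 7.8479 0.2822 0.0000 0.0000 0.0000
41.4683 34.3490 25.4657 14.3811 0.5500 0.0000 0.0000 0.0000 0.0000

Δt=0.07812, u=1.11704, d=0.89522, q=0.48541, disc=e^(-rΔt)=0.99711
k=8 terminal: V=max(K-S,0) → 41.4683 34.3490 25.4657 14.3811 0.5500 0.0000 0.0000 0.0000 0.0000
k=7: j=0 S=32.0945 intr=38.1055 cont=37.9029 V=38.1055[EX]; j=1 S=40.0471 intr=30.1529 cont=29.9503 V=30.1529[EX]; j=2 S=49.9702 intr=20.2298 cont=20.0272 V=20.2298[EX]; j=3 S=62.3521 intr=7.8479 cont=7.6453 V=7.8479[EX]; j=4 S=77.8021 intr=0.0000 cont=0.2822 V=0.2822[hold]; j=5 S=97.0803 intr=0.0000 cont=0.0000 V=0.0000[hold]; j=6 S=121.1355 intr=0.0000 cont=0.0000 V=0.0000[hold]; j=7 S=151.1511 intr=0.0000 cont=0.0000 V=0.0000[hold]  S*(7)=62.3521
k=6: j=0 S=35.8510 intr=34.3490 cont=34.1464 V=34.3490[EX]; j=1 S=44.7343 intr=25.4657 cont=25.2630 V=25.4657[EX]; j=2 S=55.8189 intr=14.3811 cont=14.1785 V=14.3811[EX]; j=3 S=69.6500 intr=0.5500 cont=4.1634 V=4.1634[hold]; j=4 S=86.9083 intr=0.0000 cont=0.1448 V=0.1448[hold]; j=5 S=108.4429 intr=0.0000 cont=0.0000 V=0.0000[hold]; j=6 S=135.3136 intr=0.0000 cont=0.0000 V=0.0000[hold]  S*(6)=55.8189
k=5: j=0 S=40.0471 intr=30.1529 cont=29.9503 V=30.1529[EX]; j=1 S=49.9702 intr=20.2298 cont=20.0272 V=20.2298[EX]; j=2 S=62.3521 intr=7.8479 cont=9.3942 V=9.3942[hold]; j=3 S=77.8021 intr=0.0000 cont=2.2064 V=2.2064[hold]; j=4 S=97.0803 intr=0.0000 cont=0.0743 V=0.0743[hold]; j=5 S=121.1355 intr=0.0000 cont=0.0000 V=0.0000[hold]  S*(5)=49.9702
k=4: j=0 S=44.7343 intr=25.4657 cont=25.2630 V=25.4657[EX]; j=1 S=55.8189 intr=14.3811 cont=14.9269 V=14.9269[hold]; j=2 S=69.6500 intr=0.5500 cont=5.8881 V=5.8881[hold]; j=3 S=86.9083 intr=0.0000 cont=1.1681 V=1.1681[hold]; j=4 S=108.4429 intr=0.0000 cont=0.0381 V=0.0381[hold]  S*(4)=44.7343
k=3: j=0 S=49.9702 intr=20.2298 cont=20.2913 V=20.2913[hold]; j=1 S=62.3521 intr=7.8479 cont=10.5090 V=10.5090[hold]; j=2 S=77.8021 intr=0.0000 cont=3.5866 V=3.5866[hold]; j=3 S=97.0803 intr=0.0000 cont=0.6178 V=0.6178[hold]  S*(3)=-
k=2: j=0 S=55.8189 intr=14.3811 cont=15.4981 V=15.4981[hold]; j=1 S=69.6500 intr=0.5500 cont=7.1282 V=7.1282[hold]; j=2 S=86.9083 intr=0.0000 cont=2.1393 V=2.1393[hold]  S*(2)=-
k=1: j=0 S=62.3521 intr=7.8479 cont=11.4023 V=11.4023[hold]; j=1 S=77.8021 intr=0.0000 cont=4.6930 V=4.6930[hold]  S*(1)=-
k=0: j=0 S=69.6500 intr=0.5500 cont=8.1220 V=8.1220[hold]  S*(0)=-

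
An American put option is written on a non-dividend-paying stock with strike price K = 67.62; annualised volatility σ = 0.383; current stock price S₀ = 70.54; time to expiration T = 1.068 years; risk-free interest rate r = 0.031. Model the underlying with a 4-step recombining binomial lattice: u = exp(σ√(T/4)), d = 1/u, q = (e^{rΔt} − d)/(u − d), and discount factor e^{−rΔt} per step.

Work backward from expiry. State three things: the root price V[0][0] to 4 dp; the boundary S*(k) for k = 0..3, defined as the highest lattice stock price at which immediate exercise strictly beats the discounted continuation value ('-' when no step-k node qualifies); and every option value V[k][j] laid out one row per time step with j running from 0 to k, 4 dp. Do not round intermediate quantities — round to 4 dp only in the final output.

price = 8.2426
boundary = - - 47.4830 38.9574
tree:
8.2426
13.1405 2.8989
20.1370 5.5312 0.0000
28.6626 10.5537 0.0000 0.0000
35.6575 20.1370 0.0000 0.0000 0.0000

Δt=0.26700, u=1.21885, d=0.82045, q=0.47155, disc=e^(-rΔt)=0.99176
k=4 terminal: V=max(K-S,0) → 35.6575 20.1370 0.0000 0.0000 0.0000
k=3: j=0 S=38.9574 intr=28.6626 cont=28.1052 V=28.6626[EX]; j=1 S=57.8744 intr=9.7456 cont=10.5537 V=10.5537[hold]; j=2 S=85.9773 intr=0.0000 cont=0.0000 V=0.0000[hold]; j=3 S=127.7266 intr=0.0000 cont=0.0000 V=0.0000[hold]  S*(3)=38.9574
k=2: j=0 S=47.4830 intr=20.1370 cont=19.9576 V=20.1370[EX]; j=1 S=70.5400 intr=0.0000 cont=5.5312 V=5.5312[hold]; j=2 S=104.7931 intr=0.0000 cont=0.0000 V=0.0000[hold]  S*(2)=47.4830
k=1: j=0 S=57.8744 intr=9.7456 cont=13.1405 V=13.1405[hold]; j=1 S=85.9773 intr=0.0000 cont=2.8989 V=2.8989[hold]  S*(1)=-
k=0: j=0 S=70.5400 intr=0.0000 cont=8.2426 V=8.2426[hold]  S*(0)=-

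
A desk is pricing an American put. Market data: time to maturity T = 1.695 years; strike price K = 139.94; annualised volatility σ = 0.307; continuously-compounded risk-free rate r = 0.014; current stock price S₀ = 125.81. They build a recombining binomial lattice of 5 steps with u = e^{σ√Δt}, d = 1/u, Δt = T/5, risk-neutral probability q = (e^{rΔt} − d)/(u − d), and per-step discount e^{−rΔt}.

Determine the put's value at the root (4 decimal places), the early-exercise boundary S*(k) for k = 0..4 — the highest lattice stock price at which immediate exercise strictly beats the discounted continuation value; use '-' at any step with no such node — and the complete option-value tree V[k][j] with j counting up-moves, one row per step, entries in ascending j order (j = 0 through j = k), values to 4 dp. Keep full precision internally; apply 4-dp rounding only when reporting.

params: Δt=0.33900 u=1.19572 d=0.83632 q=0.46867 e^(-rΔt)=0.99527
t_5 payoffs: 88.4680 66.3483 34.7229 0.0000 0.0000 0.0000
t_4: node(4,0) S=61.5461 payoff=78.3939 vs cont=77.7314 → 78.3939 [stop]  node(4,1) S=87.9949 payoff=51.9451 vs cont=51.2825 → 51.9451 [stop]  node(4,2) S=125.8100 payoff=14.1300 vs cont=18.3620 → 18.3620 [wait]  node(4,3) S=179.8758 payoff=0.0000 vs cont=0.0000 → 0.0000 [wait]  node(4,4) S=257.1758 payoff=0.0000 vs cont=0.0000 → 0.0000 [wait]  ⇒ S*(4)=87.9949
t_3: node(3,0) S=73.5917 payoff=66.3483 vs cont=65.6857 → 66.3483 [stop]  node(3,1) S=105.2171 payoff=34.7229 vs cont=36.0343 → 36.0343 [wait]  node(3,2) S=150.4333 payoff=0.0000 vs cont=9.7101 → 9.7101 [wait]  node(3,3) S=215.0807 payoff=0.0000 vs cont=0.0000 → 0.0000 [wait]  ⇒ S*(3)=73.5917
t_2: node(2,0) S=87.9949 payoff=51.9451 vs cont=51.8942 → 51.9451 [stop]  node(2,1) S=125.8100 payoff=14.1300 vs cont=23.5848 → 23.5848 [wait]  node(2,2) S=179.8758 payoff=0.0000 vs cont=5.1349 → 5.1349 [wait]  ⇒ S*(2)=87.9949
t_1: node(1,0) S=105.2171 payoff=34.7229 vs cont=38.4705 → 38.4705 [wait]  node(1,1) S=150.4333 payoff=0.0000 vs cont=14.8672 → 14.8672 [wait]  ⇒ S*(1)=-
t_0: node(0,0) S=125.8100 payoff=14.1300 vs cont=27.2786 → 27.2786 [wait]  ⇒ S*(0)=-

price = 27.2786
boundary = - - 87.9949 73.5917 87.9949
tree:
27.2786
38.4705 14.8672
51.9451 23.5848 5.1349
66.3483 36.0343 9.7101 0.0000
78.3939 51.9451 18.3620 0.0000 0.0000
88.4680 66.3483 34.7229 0.0000 0.0000 0.0000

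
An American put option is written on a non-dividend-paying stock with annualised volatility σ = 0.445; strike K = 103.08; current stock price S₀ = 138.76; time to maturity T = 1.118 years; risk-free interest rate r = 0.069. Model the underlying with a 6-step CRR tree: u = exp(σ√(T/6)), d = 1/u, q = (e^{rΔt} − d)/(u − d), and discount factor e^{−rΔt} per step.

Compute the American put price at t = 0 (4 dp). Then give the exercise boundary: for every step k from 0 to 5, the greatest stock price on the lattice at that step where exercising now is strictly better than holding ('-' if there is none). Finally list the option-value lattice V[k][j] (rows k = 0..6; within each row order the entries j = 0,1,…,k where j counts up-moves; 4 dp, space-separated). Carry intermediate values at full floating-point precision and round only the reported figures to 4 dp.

price = 7.0884
boundary = - - - - 64.3531 77.9818
tree:
7.0884
11.3491 2.7639
17.7193 4.9036 0.5708
26.7786 8.5949 1.1241 0.0000
38.7269 14.8352 2.2135 0.0000 0.0000
49.9737 25.0982 4.3588 0.0000 0.0000 0.0000
59.2550 38.7269 8.5833 0.0000 0.0000 0.0000 0.0000

Δt=0.18633, u=1.21178, d=0.82523, q=0.48560, disc=e^(-rΔt)=0.98723
k=6 terminal: V=max(K-S,0) → 59.2550 38.7269 8.5833 0.0000 0.0000 0.0000 0.0000
k=5: j=0 S=53.1063 intr=49.9737 cont=48.6569 V=49.9737[EX]; j=1 S=77.9818 intr=25.0982 cont=23.7814 V=25.0982[EX]; j=2 S=114.5092 intr=0.0000 cont=4.3588 V=4.3588[hold]; j=3 S=168.1466 intr=0.0000 cont=0.0000 V=0.0000[hold]; j=4 S=246.9082 intr=0.0000 cont=0.0000 V=0.0000[hold]; j=5 S=362.5625 intr=0.0000 cont=0.0000 V=0.0000[hold]  S*(5)=77.9818
k=4: j=0 S=64.3531 intr=38.7269 cont=37.4101 V=38.7269[EX]; j=1 S=94.4967 intr=8.5833 cont=14.8352 V=14.8352[hold]; j=2 S=138.7600 intr=0.0000 cont=2.2135 V=2.2135[hold]; j=3 S=203.7566 intr=0.0000 cont=0.0000 V=0.0000[hold]; j=4 S=299.1984 intr=0.0000 cont=0.0000 V=0.0000[hold]  S*(4)=64.3531
k=3: j=0 S=77.9818 intr=25.0982 cont=26.7786 V=26.7786[hold]; j=1 S=114.5092 intr=0.0000 cont=8.5949 V=8.5949[hold]; j=2 S=168.1466 intr=0.0000 cont=1.1241 V=1.1241[hold]; j=3 S=246.9082 intr=0.0000 cont=0.0000 V=0.0000[hold]  S*(3)=-
k=2: j=0 S=94.4967 intr=8.5833 cont=17.7193 V=17.7193[hold]; j=1 S=138.7600 intr=0.0000 cont=4.9036 V=4.9036[hold]; j=2 S=203.7566 intr=0.0000 cont=0.5708 V=0.5708[hold]  S*(2)=-
k=1: j=0 S=114.5092 intr=0.0000 cont=11.3491 V=11.3491[hold]; j=1 S=168.1466 intr=0.0000 cont=2.7639 V=2.7639[hold]  S*(1)=-
k=0: j=0 S=138.7600 intr=0.0000 cont=7.0884 V=7.0884[hold]  S*(0)=-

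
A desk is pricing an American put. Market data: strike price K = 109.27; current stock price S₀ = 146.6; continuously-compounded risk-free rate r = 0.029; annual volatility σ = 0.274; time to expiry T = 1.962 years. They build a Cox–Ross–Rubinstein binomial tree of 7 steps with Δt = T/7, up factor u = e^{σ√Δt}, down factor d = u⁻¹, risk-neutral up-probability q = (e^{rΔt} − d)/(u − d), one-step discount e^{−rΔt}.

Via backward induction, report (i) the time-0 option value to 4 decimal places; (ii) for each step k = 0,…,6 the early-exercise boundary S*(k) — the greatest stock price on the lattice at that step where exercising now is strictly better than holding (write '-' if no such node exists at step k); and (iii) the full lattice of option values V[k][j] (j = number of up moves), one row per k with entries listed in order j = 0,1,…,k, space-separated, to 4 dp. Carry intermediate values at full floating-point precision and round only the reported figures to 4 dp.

Δt=0.28029, u=1.15611, d=0.86497, q=0.49183, disc=e^(-rΔt)=0.99190
k=7 terminal: V=max(K-S,0) → 56.1645 38.2897 14.3984 0.0000 0.0000 0.0000 0.0000 0.0000
k=6: j=0 S=61.3958 intr=47.8742 cont=46.9896 V=47.8742[EX]; j=1 S=82.0610 intr=27.2090 cont=26.3244 V=27.2090[EX]; j=2 S=109.6820 intr=0.0000 cont=7.2576 V=7.2576[hold]; j=3 S=146.6000 intr=0.0000 cont=0.0000 V=0.0000[hold]; j=4 S=195.9442 intr=0.0000 cont=0.0000 V=0.0000[hold]; j=5 S=261.8973 intr=0.0000 cont=0.0000 V=0.0000[hold]; j=6 S=350.0495 intr=0.0000 cont=0.0000 V=0.0000[hold]  S*(6)=82.0610
k=5: j=0 S=70.9803 intr=38.2897 cont=37.4051 V=38.2897[EX]; j=1 S=94.8716 intr=14.3984 cont=17.2554 V=17.2554[hold]; j=2 S=126.8045 intr=0.0000 cont=3.6582 V=3.6582[hold]; j=3 S=169.4858 intr=0.0000 cont=0.0000 V=0.0000[hold]; j=4 S=226.5331 intr=0.0000 cont=0.0000 V=0.0000[hold]; j=5 S=302.7821 intr=0.0000 cont=0.0000 V=0.0000[hold]  S*(5)=70.9803
k=4: j=0 S=82.0610 intr=27.2090 cont=27.7182 V=27.7182[hold]; j=1 S=109.6820 intr=0.0000 cont=10.4824 V=10.4824[hold]; j=2 S=146.6000 intr=0.0000 cont=1.8440 V=1.8440[hold]; j=3 S=195.9442 intr=0.0000 cont=0.0000 V=0.0000[hold]; j=4 S=261.8973 intr=0.0000 cont=0.0000 V=0.0000[hold]  S*(4)=-
k=3: j=0 S=94.8716 intr=14.3984 cont=19.0853 V=19.0853[hold]; j=1 S=126.8045 intr=0.0000 cont=6.1833 V=6.1833[hold]; j=2 S=169.4858 intr=0.0000 cont=0.9295 V=0.9295[hold]; j=3 S=226.5331 intr=0.0000 cont=0.0000 V=0.0000[hold]  S*(3)=-
k=2: j=0 S=109.6820 intr=0.0000 cont=12.6366 V=12.6366[hold]; j=1 S=146.6000 intr=0.0000 cont=3.5701 V=3.5701[hold]; j=2 S=195.9442 intr=0.0000 cont=0.4685 V=0.4685[hold]  S*(2)=-
k=1: j=0 S=126.8045 intr=0.0000 cont=8.1112 V=8.1112[hold]; j=1 S=169.4858 intr=0.0000 cont=2.0281 V=2.0281[hold]  S*(1)=-
k=0: j=0 S=146.6000 intr=0.0000 cont=5.0779 V=5.0779[hold]  S*(0)=-

price = 5.0779
boundary = - - - - - 70.9803 82.0610
tree:
5.0779
8.1112 2.0281
12.6366 3.5701 0.4685
19.0853 6.1833 0.9295 0.0000
27.7182 10.4824 1.8440 0.0000 0.0000
38.2897 17.2554 3.6582 0.0000 0.0000 0.0000
47.8742 27.2090 7.2576 0.0000 0.0000 0.0000 0.0000
56.1645 38.2897 14.3984 0.0000 0.0000 0.0000 0.0000 0.0000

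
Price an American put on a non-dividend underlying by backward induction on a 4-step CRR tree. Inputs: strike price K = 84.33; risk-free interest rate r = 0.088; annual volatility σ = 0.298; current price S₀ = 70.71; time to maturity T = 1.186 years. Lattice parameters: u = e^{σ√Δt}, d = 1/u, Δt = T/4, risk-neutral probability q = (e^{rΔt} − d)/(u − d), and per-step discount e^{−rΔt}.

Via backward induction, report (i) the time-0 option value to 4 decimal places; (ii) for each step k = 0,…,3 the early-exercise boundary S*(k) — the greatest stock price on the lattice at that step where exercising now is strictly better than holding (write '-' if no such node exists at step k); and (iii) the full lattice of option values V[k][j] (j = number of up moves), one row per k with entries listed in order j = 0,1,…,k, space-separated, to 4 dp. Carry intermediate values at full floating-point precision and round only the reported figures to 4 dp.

price = 14.9035
boundary = - 60.1187 51.1138 60.1187
tree:
14.9035
24.2113 7.7232
33.2162 14.0462 2.7281
40.8723 24.2113 6.0956 0.0000
47.3816 33.2162 13.6200 0.0000 0.0000

Δt=0.29650, u=1.17617, d=0.85021, q=0.54062, disc=e^(-rΔt)=0.97425
k=4 terminal: V=max(K-S,0) → 47.3816 33.2162 13.6200 0.0000 0.0000
k=3: j=0 S=43.4577 intr=40.8723 cont=38.7004 V=40.8723[EX]; j=1 S=60.1187 intr=24.2113 cont=22.0394 V=24.2113[EX]; j=2 S=83.1672 intr=1.1628 cont=6.0956 V=6.0956[hold]; j=3 S=115.0522 intr=0.0000 cont=0.0000 V=0.0000[hold]  S*(3)=60.1187
k=2: j=0 S=51.1138 intr=33.2162 cont=31.0443 V=33.2162[EX]; j=1 S=70.7100 intr=13.6200 cont=14.0462 V=14.0462[hold]; j=2 S=97.8191 intr=0.0000 cont=2.7281 V=2.7281[hold]  S*(2)=51.1138
k=1: j=0 S=60.1187 intr=24.2113 cont=22.2639 V=24.2113[EX]; j=1 S=83.1672 intr=1.1628 cont=7.7232 V=7.7232[hold]  S*(1)=60.1187
k=0: j=0 S=70.7100 intr=13.6200 cont=14.9035 V=14.9035[hold]  S*(0)=-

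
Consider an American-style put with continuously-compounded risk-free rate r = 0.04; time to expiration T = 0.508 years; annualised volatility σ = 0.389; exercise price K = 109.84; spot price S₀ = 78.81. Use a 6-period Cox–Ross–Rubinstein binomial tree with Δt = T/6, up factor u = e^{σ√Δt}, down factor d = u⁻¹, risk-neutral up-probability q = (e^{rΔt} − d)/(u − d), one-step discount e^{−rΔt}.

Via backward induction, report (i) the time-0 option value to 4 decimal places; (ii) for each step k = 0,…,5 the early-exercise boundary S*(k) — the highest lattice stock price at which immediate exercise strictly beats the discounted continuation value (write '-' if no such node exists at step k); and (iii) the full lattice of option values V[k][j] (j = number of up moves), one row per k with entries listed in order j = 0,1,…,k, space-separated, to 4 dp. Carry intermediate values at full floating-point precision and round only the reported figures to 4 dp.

price = 31.5915
boundary = - 70.3759 62.8444 70.3759 78.8100 88.2549
tree:
31.5915
39.4641 23.5083
46.9956 31.1292 15.6344
53.7212 39.4641 22.5552 8.4439
59.7269 46.9956 31.0300 13.7740 2.8810
65.0899 53.7212 39.4641 21.5851 5.6316 0.0000
69.8790 59.7269 46.9956 31.0300 11.0083 0.0000 0.0000

Δt=0.08467, u=1.11984, d=0.89298, q=0.48669, disc=e^(-rΔt)=0.99662
k=6 terminal: V=max(K-S,0) → 69.8790 59.7269 46.9956 31.0300 11.0083 0.0000 0.0000
k=5: j=0 S=44.7501 intr=65.0899 cont=64.7186 V=65.0899[EX]; j=1 S=56.1188 intr=53.7212 cont=53.3498 V=53.7212[EX]; j=2 S=70.3759 intr=39.4641 cont=39.0928 V=39.4641[EX]; j=3 S=88.2549 intr=21.5851 cont=21.2137 V=21.5851[EX]; j=4 S=110.6761 intr=0.0000 cont=5.6316 V=5.6316[hold]; j=5 S=138.7935 intr=0.0000 cont=0.0000 V=0.0000[hold]  S*(5)=88.2549
k=4: j=0 S=50.1131 intr=59.7269 cont=59.3555 V=59.7269[EX]; j=1 S=62.8444 intr=46.9956 cont=46.6243 V=46.9956[EX]; j=2 S=78.8100 intr=31.0300 cont=30.6586 V=31.0300[EX]; j=3 S=98.8317 intr=11.0083 cont=13.7740 V=13.7740[hold]; j=4 S=123.9400 intr=0.0000 cont=2.8810 V=2.8810[hold]  S*(4)=78.8100
k=3: j=0 S=56.1188 intr=53.7212 cont=53.3498 V=53.7212[EX]; j=1 S=70.3759 intr=39.4641 cont=39.0928 V=39.4641[EX]; j=2 S=88.2549 intr=21.5851 cont=22.5552 V=22.5552[hold]; j=3 S=110.6761 intr=0.0000 cont=8.4439 V=8.4439[hold]  S*(3)=70.3759
k=2: j=0 S=62.8444 intr=46.9956 cont=46.6243 V=46.9956[EX]; j=1 S=78.8100 intr=31.0300 cont=31.1292 V=31.1292[hold]; j=2 S=98.8317 intr=11.0083 cont=15.6344 V=15.6344[hold]  S*(2)=62.8444
k=1: j=0 S=70.3759 intr=39.4641 cont=39.1409 V=39.4641[EX]; j=1 S=88.2549 intr=21.5851 cont=23.5083 V=23.5083[hold]  S*(1)=70.3759
k=0: j=0 S=78.8100 intr=31.0300 cont=31.5915 V=31.5915[hold]  S*(0)=-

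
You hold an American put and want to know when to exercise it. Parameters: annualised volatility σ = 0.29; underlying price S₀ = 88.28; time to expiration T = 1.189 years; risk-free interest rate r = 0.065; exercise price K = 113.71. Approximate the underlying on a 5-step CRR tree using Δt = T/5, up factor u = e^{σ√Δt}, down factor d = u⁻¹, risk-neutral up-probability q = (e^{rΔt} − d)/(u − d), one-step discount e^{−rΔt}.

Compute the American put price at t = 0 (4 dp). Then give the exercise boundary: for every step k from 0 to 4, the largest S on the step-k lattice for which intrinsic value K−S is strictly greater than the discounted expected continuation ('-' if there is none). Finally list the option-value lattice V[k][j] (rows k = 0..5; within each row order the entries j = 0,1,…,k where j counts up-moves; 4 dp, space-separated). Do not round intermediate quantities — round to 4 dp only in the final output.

Δt=0.23780  u=1.15191  d=0.86813  q=0.51960  discount=0.98466
step 5 (expiry): payoffs max(K−S,0) = 70.1811 55.9521 37.0718 12.0198 0.0000 0.0000
step 4: (k=4,j=0): S=50.1412, (K−S)⁺=63.5688, hold=61.8247 ⇒ V=63.5688 exercise | (k=4,j=1): S=66.5317, (K−S)⁺=47.1783, hold=45.4342 ⇒ V=47.1783 exercise | (k=4,j=2): S=88.2800, (K−S)⁺=25.4300, hold=23.6859 ⇒ V=25.4300 exercise | (k=4,j=3): S=117.1376, (K−S)⁺=0.0000, hold=5.6858 ⇒ V=5.6858 continue | (k=4,j=4): S=155.4283, (K−S)⁺=0.0000, hold=0.0000 ⇒ V=0.0000 continue  boundary S*=88.2800
step 3: (k=3,j=0): S=57.7579, (K−S)⁺=55.9521, hold=54.2080 ⇒ V=55.9521 exercise | (k=3,j=1): S=76.6382, (K−S)⁺=37.0718, hold=35.3277 ⇒ V=37.0718 exercise | (k=3,j=2): S=101.6902, (K−S)⁺=12.0198, hold=14.9383 ⇒ V=14.9383 continue | (k=3,j=3): S=134.9314, (K−S)⁺=0.0000, hold=2.6896 ⇒ V=2.6896 continue  boundary S*=76.6382
step 2: (k=2,j=0): S=66.5317, (K−S)⁺=47.1783, hold=45.4342 ⇒ V=47.1783 exercise | (k=2,j=1): S=88.2800, (K−S)⁺=25.4300, hold=25.1791 ⇒ V=25.4300 exercise | (k=2,j=2): S=117.1376, (K−S)⁺=0.0000, hold=8.4424 ⇒ V=8.4424 continue  boundary S*=88.2800
step 1: (k=1,j=0): S=76.6382, (K−S)⁺=37.0718, hold=35.3277 ⇒ V=37.0718 exercise | (k=1,j=1): S=101.6902, (K−S)⁺=12.0198, hold=16.3486 ⇒ V=16.3486 continue  boundary S*=76.6382
step 0: (k=0,j=0): S=88.2800, (K−S)⁺=25.4300, hold=25.9007 ⇒ V=25.9007 continue  boundary S*=-

price = 25.9007
boundary = - 76.6382 88.2800 76.6382 88.2800
tree:
25.9007
37.0718 16.3486
47.1783 25.4300 8.4424
55.9521 37.0718 14.9383 2.6896
63.5688 47.1783 25.4300 5.6858 0.0000
70.1811 55.9521 37.0718 12.0198 0.0000 0.0000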